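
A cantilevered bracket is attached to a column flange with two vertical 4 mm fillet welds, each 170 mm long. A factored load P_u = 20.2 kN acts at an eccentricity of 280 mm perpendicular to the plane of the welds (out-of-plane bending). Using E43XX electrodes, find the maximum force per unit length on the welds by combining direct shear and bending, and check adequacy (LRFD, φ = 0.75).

E43XX → F_EXX = 430 MPa.
L_w = 2 × 170 = 340 mm; section modulus (unit throat) S = 2 × L²/6 = 9633 mm².
Direct shear f_v = P/L_w = 20.2×10³/340 = 59.41 N/mm.
Moment M = P × e = 20.2×10³ × 280 = 5656000 N·mm; bending f_b = M/S = 587.1 N/mm.
f_max = √(f_v² + f_b²) = √(59.41² + 587.1²) = 590.1 N/mm.
φr_n = 0.75 × 0.6 × 430 × (0.707 × 4) = 547.2 N/mm → NOT adequate.

f_max ≈ 590 N/mm; NOT adequate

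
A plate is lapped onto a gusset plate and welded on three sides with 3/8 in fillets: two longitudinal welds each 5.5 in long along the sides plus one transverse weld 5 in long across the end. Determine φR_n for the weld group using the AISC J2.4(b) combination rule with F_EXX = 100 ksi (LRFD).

t_e = 0.707 × 0.375 = 0.2651 in.
R_nwl = 0.6 × 100 × 0.2651 × 11 = 175 kips (longitudinal, 2 welds).
R_nwt = 0.6 × 100 × 0.2651 × 5 = 79.54 kips (transverse, base value).
(i) R_nwl + R_nwt = 254.5 kips; (ii) 0.85 R_nwl + 1.5 R_nwt = 268 kips.
R_n = max = 268 kips [governs: (ii)]; φR_n = 201 kips.

φR_n ≈ 201 kips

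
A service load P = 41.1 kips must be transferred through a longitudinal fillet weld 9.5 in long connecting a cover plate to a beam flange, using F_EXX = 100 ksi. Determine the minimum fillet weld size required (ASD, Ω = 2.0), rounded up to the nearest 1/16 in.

w = 1/4 in

Total weld length L = 9.5 in.
Required throat t_e = P × Ω / (0.6 F_EXX × L) = 41.1 × 2.0 / (0.6 × 100 × 9.5) = 0.1442 in.
Required leg w = t_e / 0.707 = 0.204 in → use 1/4 in.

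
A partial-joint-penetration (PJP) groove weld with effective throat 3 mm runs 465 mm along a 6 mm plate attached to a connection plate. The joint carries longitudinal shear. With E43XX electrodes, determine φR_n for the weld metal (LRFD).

E43XX → F_EXX = 430 MPa.
Effective throat (given) t_e = 3 mm.
A_we = 3 × 465 = 1395 mm².
F_nw = 0.6 F_EXX = 258 MPa.
φR_n = 0.75 × 258 × 1395 × 10⁻³ = 269.9 kN.

φR_n ≈ 270 kN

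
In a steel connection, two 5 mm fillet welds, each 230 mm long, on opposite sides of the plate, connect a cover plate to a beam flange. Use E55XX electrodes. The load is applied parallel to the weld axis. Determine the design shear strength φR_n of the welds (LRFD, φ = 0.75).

φR_n ≈ 402 kN

E55XX → F_EXX = 550 MPa.
Effective throat t_e = 0.707 × 5 = 3.535 mm.
Total length L = 460 mm; A_we = 3.535 × 460 = 1626 mm².
F_nw = 0.6 F_EXX = 0.6 × 550 = 330 MPa.
φR_n = 0.75 × 330 × 1626 × 10⁻³ = 402.5 kN.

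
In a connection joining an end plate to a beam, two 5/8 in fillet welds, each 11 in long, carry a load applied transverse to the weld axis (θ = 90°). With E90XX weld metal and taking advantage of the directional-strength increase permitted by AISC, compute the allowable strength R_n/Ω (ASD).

R_n/Ω ≈ 394 kip

E90XX → F_EXX = 90 ksi.
t_e = 0.707 × 0.625 = 0.4419 in; A_we = 0.4419 × 22 = 9.721 in².
Directional factor: 1.0 + 0.5 sin^1.5(90°) = 1.5.
F_nw = 0.6 × 90 × 1.5 = 81 ksi.
R_n/Ω = (81 × 9.721) / 2.0 = 393.7 kip.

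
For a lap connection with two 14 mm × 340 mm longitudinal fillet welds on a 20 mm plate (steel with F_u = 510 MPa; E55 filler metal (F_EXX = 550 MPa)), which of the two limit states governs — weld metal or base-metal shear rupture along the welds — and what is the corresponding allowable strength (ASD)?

t_e = 0.707 × 14 = 9.898 mm; L = 680 mm.
Weld metal: R_n/Ω = (1/2.0) × 0.6 × 550 × 9.898 × 680 × 10⁻³ = 1111 kN.
Base metal (shear rupture): R_n/Ω = (1/2.0) × 0.6 × 510 × 20 × 680 × 10⁻³ = 2081 kN.
Governing: weld metal.

R_n/Ω ≈ 1110 kN (weld metal governs)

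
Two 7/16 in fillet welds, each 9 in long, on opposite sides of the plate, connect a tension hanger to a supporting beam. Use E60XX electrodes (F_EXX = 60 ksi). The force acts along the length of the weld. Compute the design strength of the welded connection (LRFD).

Effective throat t_e = 0.707 × 0.4375 = 0.3093 in.
Total length L = 18 in; A_we = 0.3093 × 18 = 5.568 in².
F_nw = 0.6 F_EXX = 0.6 × 60 = 36 ksi.
φR_n = 0.75 × 36 × 5.568 = 150.3 kip.

φR_n ≈ 150 kip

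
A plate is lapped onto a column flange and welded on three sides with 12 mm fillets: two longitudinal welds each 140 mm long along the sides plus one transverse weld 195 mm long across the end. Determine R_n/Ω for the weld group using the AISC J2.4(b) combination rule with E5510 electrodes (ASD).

R_n/Ω ≈ 743 kN

E55XX → F_EXX = 550 MPa.
t_e = 0.707 × 12 = 8.484 mm.
R_nwl = 0.6 × 550 × 8.484 × 280 × 10⁻³ = 783.9 kN (longitudinal, 2 welds).
R_nwt = 0.6 × 550 × 8.484 × 195 × 10⁻³ = 545.9 kN (transverse, base value).
(i) R_nwl + R_nwt = 1330 kN; (ii) 0.85 R_nwl + 1.5 R_nwt = 1485 kN.
R_n = max = 1485 kN [governs: (ii)]; R_n/Ω = 742.6 kN.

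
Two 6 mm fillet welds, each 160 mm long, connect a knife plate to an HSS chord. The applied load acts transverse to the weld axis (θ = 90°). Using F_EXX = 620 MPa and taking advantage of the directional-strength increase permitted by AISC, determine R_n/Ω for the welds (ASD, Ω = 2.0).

t_e = 0.707 × 6 = 4.242 mm; A_we = 4.242 × 320 = 1357 mm².
Directional factor: 1.0 + 0.5 sin^1.5(90°) = 1.5.
F_nw = 0.6 × 620 × 1.5 = 558 MPa.
R_n/Ω = (558 × 1357) / 2.0 × 10⁻³ = 378.7 kN.

R_n/Ω ≈ 379 kN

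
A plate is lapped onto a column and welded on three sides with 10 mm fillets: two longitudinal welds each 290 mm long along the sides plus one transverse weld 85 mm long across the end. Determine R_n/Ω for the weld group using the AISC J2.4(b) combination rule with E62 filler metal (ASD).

E62XX → F_EXX = 620 MPa.
t_e = 0.707 × 10 = 7.07 mm.
R_nwl = 0.6 × 620 × 7.07 × 580 × 10⁻³ = 1525 kN (longitudinal, 2 welds).
R_nwt = 0.6 × 620 × 7.07 × 85 × 10⁻³ = 223.6 kN (transverse, base value).
(i) R_nwl + R_nwt = 1749 kN; (ii) 0.85 R_nwl + 1.5 R_nwt = 1632 kN.
R_n = max = 1749 kN [governs: (i)]; R_n/Ω = 874.5 kN.

R_n/Ω ≈ 874 kN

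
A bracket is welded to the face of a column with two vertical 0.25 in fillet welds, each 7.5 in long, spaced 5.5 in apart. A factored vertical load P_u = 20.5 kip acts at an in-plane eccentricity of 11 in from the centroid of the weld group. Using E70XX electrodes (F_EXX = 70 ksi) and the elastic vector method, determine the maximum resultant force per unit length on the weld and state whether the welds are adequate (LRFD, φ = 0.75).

Total weld length L_w = 15 in. Treat welds as unit-width lines.
Polar moment about centroid: J = 2[d³/12 + d(b/2)²] = 2[7.5³/12 + 7.5×2.75²] = 183.8 in³.
Direct shear f_v = P/L_w = 20.5 / 15 = 1.367 kip/in (vertical).
Torsion M = P·e = 20.5 × 11 = 225.5 kip·in.
Critical point at (x, y) = (2.75, 3.75) from centroid. f_tx = M·y/J = 4.602 kip/in; f_ty = M·x/J = 3.375 kip/in.
Resultant f_max = √[f_tx² + (f_v + f_ty)²] = √[4.602² + (1.367 + 3.375)²] = 6.608 kip/in.
Capacity per unit length: φr_n = 0.75 × 0.6 × 70 × (0.707 × 0.25) = 5.568 kip/in.
6.608 > 5.568 → NOT adequate.

f_max ≈ 6.61 kip/in; NOT adequate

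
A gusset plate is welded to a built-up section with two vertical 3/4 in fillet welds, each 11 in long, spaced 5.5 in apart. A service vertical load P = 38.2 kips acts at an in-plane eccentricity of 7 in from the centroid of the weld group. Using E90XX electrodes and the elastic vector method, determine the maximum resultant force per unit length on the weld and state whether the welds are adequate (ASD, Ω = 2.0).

E90XX → F_EXX = 90 ksi.
Total weld length L_w = 22 in. Treat welds as unit-width lines.
Polar moment about centroid: J = 2[d³/12 + d(b/2)²] = 2[11³/12 + 11×2.75²] = 388.2 in³.
Direct shear f_v = P/L_w = 38.2 / 22 = 1.736 kip/in (vertical).
Torsion M = P·e = 38.2 × 7 = 267.4 kip·in.
Critical point at (x, y) = (2.75, 5.5) from centroid. f_tx = M·y/J = 3.788 kip/in; f_ty = M·x/J = 1.894 kip/in.
Resultant f_max = √[f_tx² + (f_v + f_ty)²] = √[3.788² + (1.736 + 1.894)²] = 5.247 kip/in.
Capacity per unit length: r_n/Ω = (1/2.0) × 0.6 × 90 × (0.707 × 0.75) = 14.32 kip/in.
5.247 ≤ 14.32 → adequate.

f_max ≈ 5.25 kip/in; adequate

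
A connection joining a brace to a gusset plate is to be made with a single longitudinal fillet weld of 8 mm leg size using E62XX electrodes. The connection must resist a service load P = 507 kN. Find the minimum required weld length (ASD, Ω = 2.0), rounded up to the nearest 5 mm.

L = 485 mm

E62XX → F_EXX = 620 MPa.
Throat t_e = 0.707 × 8 = 5.656 mm.
r_n/Ω = (0.6 × 620 × 5.656) / 2.0 = 1052 N/mm = 1.052 kN/mm.
L_req = P / (r_n/Ω) = 507 / 1.052 = 481.9 mm total.
Round up → use L = 485 mm.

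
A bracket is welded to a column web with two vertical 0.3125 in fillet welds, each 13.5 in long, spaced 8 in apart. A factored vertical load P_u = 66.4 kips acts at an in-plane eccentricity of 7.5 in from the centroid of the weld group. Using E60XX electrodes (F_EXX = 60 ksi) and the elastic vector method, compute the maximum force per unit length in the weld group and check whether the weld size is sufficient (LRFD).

f_max ≈ 6.26 kip/in; NOT adequate

Total weld length L_w = 27 in. Treat welds as unit-width lines.
Polar moment about centroid: J = 2[d³/12 + d(b/2)²] = 2[13.5³/12 + 13.5×4²] = 842.1 in³.
Direct shear f_v = P/L_w = 66.4 / 27 = 2.459 kip/in (vertical).
Torsion M = P·e = 66.4 × 7.5 = 498 kip·in.
Critical point at (x, y) = (4, 6.75) from centroid. f_tx = M·y/J = 3.992 kip/in; f_ty = M·x/J = 2.366 kip/in.
Resultant f_max = √[f_tx² + (f_v + f_ty)²] = √[3.992² + (2.459 + 2.366)²] = 6.262 kip/in.
Capacity per unit length: φr_n = 0.75 × 0.6 × 60 × (0.707 × 0.3125) = 5.965 kip/in.
6.262 > 5.965 → NOT adequate.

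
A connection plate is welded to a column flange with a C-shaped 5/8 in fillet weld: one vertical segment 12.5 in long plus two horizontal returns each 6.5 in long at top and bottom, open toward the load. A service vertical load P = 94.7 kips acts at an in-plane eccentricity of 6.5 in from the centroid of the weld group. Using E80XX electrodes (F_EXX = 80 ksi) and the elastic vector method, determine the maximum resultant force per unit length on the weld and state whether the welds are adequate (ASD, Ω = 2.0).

Total weld length L_w = 25.5 in. Treat welds as unit-width lines.
Centroid: x̄ = 2×6.5×3.25 / 25.5 = 1.657 in from the vertical weld.
Polar moment about centroid: J = I_x + I_y = [12.5³/12 + 2×6.5×6.25²] + [12.5×1.657² + 2(6.5³/12 + 6.5×1.593²)] = 783.7 in³.
Direct shear f_v = P/L_w = 94.7 / 25.5 = 3.714 kip/in (vertical).
Torsion M = P·e = 94.7 × 6.5 = 615.55 kip·in.
Critical point at (x, y) = (4.843, 6.25) from centroid. f_tx = M·y/J = 4.909 kip/in; f_ty = M·x/J = 3.804 kip/in.
Resultant f_max = √[f_tx² + (f_v + f_ty)²] = √[4.909² + (3.714 + 3.804)²] = 8.979 kip/in.
Capacity per unit length: r_n/Ω = (1/2.0) × 0.6 × 80 × (0.707 × 0.625) = 10.6 kip/in.
8.979 ≤ 10.6 → adequate.

f_max ≈ 8.98 kip/in; adequate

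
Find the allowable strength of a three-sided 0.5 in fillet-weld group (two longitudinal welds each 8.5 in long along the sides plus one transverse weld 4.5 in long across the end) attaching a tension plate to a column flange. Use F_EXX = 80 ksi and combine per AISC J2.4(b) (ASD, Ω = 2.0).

t_e = 0.707 × 0.5 = 0.3535 in.
R_nwl = 0.6 × 80 × 0.3535 × 17 = 288.5 kip (longitudinal, 2 welds).
R_nwt = 0.6 × 80 × 0.3535 × 4.5 = 76.36 kip (transverse, base value).
(i) R_nwl + R_nwt = 364.8 kip; (ii) 0.85 R_nwl + 1.5 R_nwt = 359.7 kip.
R_n = max = 364.8 kip [governs: (i)]; R_n/Ω = 182.4 kip.

R_n/Ω ≈ 182 kip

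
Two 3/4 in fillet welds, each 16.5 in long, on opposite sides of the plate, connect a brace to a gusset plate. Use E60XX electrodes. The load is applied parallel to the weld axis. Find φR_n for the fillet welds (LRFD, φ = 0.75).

E60XX → F_EXX = 60 ksi.
Effective throat t_e = 0.707 × 0.75 = 0.5302 in.
Total length L = 33 in; A_we = 0.5302 × 33 = 17.5 in².
F_nw = 0.6 F_EXX = 0.6 × 60 = 36 ksi.
φR_n = 0.75 × 36 × 17.5 = 472.5 kips.

φR_n ≈ 472 kips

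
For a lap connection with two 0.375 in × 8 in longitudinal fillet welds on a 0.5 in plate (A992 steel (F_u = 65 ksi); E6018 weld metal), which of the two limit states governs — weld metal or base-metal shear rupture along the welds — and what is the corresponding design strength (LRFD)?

φR_n ≈ 115 kip (weld metal governs)

E60XX → F_EXX = 60 ksi.
t_e = 0.707 × 0.375 = 0.2651 in; L = 16 in.
Weld metal: φR_n = 0.75 × 0.6 × 60 × 0.2651 × 16 = 114.5 kip.
Base metal (shear rupture): φR_n = 0.75 × 0.6 × 65 × 0.5 × 16 = 234 kip.
Governing: weld metal.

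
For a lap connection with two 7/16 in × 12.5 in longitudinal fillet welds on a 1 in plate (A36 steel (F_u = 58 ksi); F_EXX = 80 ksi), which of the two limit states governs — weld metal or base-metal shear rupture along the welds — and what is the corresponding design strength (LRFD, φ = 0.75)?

φR_n ≈ 278 kips (weld metal governs)

t_e = 0.707 × 0.4375 = 0.3093 in; L = 25 in.
Weld metal: φR_n = 0.75 × 0.6 × 80 × 0.3093 × 25 = 278.4 kips.
Base metal (shear rupture): φR_n = 0.75 × 0.6 × 58 × 1 × 25 = 652.5 kips.
Governing: weld metal.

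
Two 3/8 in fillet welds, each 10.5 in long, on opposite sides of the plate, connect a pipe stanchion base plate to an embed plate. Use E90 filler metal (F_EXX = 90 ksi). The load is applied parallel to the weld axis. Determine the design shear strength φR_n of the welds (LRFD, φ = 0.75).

Effective throat t_e = 0.707 × 0.375 = 0.2651 in.
Total length L = 21 in; A_we = 0.2651 × 21 = 5.568 in².
F_nw = 0.6 F_EXX = 0.6 × 90 = 54 ksi.
φR_n = 0.75 × 54 × 5.568 = 225.5 kips.

φR_n ≈ 225 kips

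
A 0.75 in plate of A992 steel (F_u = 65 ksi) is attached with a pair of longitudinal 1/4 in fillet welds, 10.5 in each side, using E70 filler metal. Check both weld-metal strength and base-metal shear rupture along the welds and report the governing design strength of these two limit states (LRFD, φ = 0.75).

E70XX → F_EXX = 70 ksi.
t_e = 0.707 × 0.25 = 0.1767 in; L = 21 in.
Weld metal: φR_n = 0.75 × 0.6 × 70 × 0.1767 × 21 = 116.9 kip.
Base metal (shear rupture): φR_n = 0.75 × 0.6 × 65 × 0.75 × 21 = 460.7 kip.
Governing: weld metal.

φR_n ≈ 117 kip (weld metal governs)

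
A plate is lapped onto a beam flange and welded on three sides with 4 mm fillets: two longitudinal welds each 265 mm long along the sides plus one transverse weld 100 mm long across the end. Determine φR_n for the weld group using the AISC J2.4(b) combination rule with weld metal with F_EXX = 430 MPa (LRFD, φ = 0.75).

t_e = 0.707 × 4 = 2.828 mm.
R_nwl = 0.6 × 430 × 2.828 × 530 × 10⁻³ = 386.7 kN (longitudinal, 2 welds).
R_nwt = 0.6 × 430 × 2.828 × 100 × 10⁻³ = 72.96 kN (transverse, base value).
(i) R_nwl + R_nwt = 459.7 kN; (ii) 0.85 R_nwl + 1.5 R_nwt = 438.1 kN.
R_n = max = 459.7 kN [governs: (i)]; φR_n = 344.7 kN.

φR_n ≈ 345 kN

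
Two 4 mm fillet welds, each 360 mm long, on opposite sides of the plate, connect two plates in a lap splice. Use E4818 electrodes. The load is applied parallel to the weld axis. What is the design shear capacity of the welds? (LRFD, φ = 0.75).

E48XX → F_EXX = 480 MPa.
Effective throat t_e = 0.707 × 4 = 2.828 mm.
Total length L = 720 mm; A_we = 2.828 × 720 = 2036 mm².
F_nw = 0.6 F_EXX = 0.6 × 480 = 288 MPa.
φR_n = 0.75 × 288 × 2036 × 10⁻³ = 439.8 kN.

φR_n ≈ 440 kN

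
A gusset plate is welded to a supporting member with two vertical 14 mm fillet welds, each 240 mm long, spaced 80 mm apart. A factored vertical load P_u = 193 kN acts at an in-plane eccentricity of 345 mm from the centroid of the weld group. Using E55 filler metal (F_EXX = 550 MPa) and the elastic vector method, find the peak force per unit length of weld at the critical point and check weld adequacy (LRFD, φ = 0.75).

Total weld length L_w = 480 mm. Treat welds as unit-width lines.
Polar moment about centroid: J = 2[d³/12 + d(b/2)²] = 2[240³/12 + 240×40²] = 3072000 mm³.
Direct shear f_v = P/L_w = 193×10³ / 480 = 402.1 N/mm (vertical).
Torsion M = P·e = 193×10³ × 345 = 66585000 N·mm.
Critical point at (x, y) = (40, 120) from centroid. f_tx = M·y/J = 2601 N/mm; f_ty = M·x/J = 867 N/mm.
Resultant f_max = √[f_tx² + (f_v + f_ty)²] = √[2601² + (402.1 + 867)²] = 2894 N/mm.
Capacity per unit length: φr_n = 0.75 × 0.6 × 550 × (0.707 × 14) = 2450 N/mm.
2894 > 2450 → NOT adequate.

f_max ≈ 2890 N/mm; NOT adequate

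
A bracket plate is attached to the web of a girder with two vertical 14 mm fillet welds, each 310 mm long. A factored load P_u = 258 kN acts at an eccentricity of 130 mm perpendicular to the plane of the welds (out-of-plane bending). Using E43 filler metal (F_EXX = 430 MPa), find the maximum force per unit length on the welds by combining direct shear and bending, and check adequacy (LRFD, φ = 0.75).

f_max ≈ 1130 N/mm; adequate

L_w = 2 × 310 = 620 mm; section modulus (unit throat) S = 2 × L²/6 = 32030 mm².
Direct shear f_v = P/L_w = 258×10³/620 = 416.1 N/mm.
Moment M = P × e = 258×10³ × 130 = 33540000 N·mm; bending f_b = M/S = 1047 N/mm.
f_max = √(f_v² + f_b²) = √(416.1² + 1047²) = 1127 N/mm.
φr_n = 0.75 × 0.6 × 430 × (0.707 × 14) = 1915 N/mm → adequate.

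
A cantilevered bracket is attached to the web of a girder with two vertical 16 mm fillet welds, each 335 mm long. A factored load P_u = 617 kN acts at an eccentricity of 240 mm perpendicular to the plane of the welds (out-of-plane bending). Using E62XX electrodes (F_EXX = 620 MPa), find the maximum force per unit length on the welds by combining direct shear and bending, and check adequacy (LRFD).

f_max ≈ 4060 N/mm; NOT adequate

L_w = 2 × 335 = 670 mm; section modulus (unit throat) S = 2 × L²/6 = 37410 mm².
Direct shear f_v = P/L_w = 617×10³/670 = 920.9 N/mm.
Moment M = P × e = 617×10³ × 240 = 148080000 N·mm; bending f_b = M/S = 3958 N/mm.
f_max = √(f_v² + f_b²) = √(920.9² + 3958²) = 4064 N/mm.
φr_n = 0.75 × 0.6 × 620 × (0.707 × 16) = 3156 N/mm → NOT adequate.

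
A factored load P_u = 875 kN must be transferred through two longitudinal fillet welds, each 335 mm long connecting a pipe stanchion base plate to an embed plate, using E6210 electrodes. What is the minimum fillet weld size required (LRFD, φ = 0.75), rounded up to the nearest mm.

w = 7 mm

E62XX → F_EXX = 620 MPa.
Total weld length L = 670 mm.
Required throat t_e = P_u / (φ × 0.6 F_EXX × L) = 875 / (0.75 × 0.6 × 620 × 670 × 10⁻³) = 4.681 mm.
Required leg w = t_e / 0.707 = 6.621 mm → use 7 mm.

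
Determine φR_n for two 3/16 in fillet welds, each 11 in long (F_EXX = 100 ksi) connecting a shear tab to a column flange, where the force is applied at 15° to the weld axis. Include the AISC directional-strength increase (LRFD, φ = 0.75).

φR_n ≈ 140 kips

t_e = 0.707 × 0.1875 = 0.1326 in; A_we = 0.1326 × 22 = 2.916 in².
Directional factor: 1.0 + 0.5 sin^1.5(15°) = 1.066.
F_nw = 0.6 × 100 × 1.066 = 63.95 ksi.
φR_n = 0.75 × 63.95 × 2.916 = 139.9 kips.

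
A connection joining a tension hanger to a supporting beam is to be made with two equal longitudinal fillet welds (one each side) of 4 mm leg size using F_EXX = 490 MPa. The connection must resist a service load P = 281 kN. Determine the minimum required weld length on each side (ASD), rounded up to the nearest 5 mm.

L = 340 mm on each side

Throat t_e = 0.707 × 4 = 2.828 mm.
r_n/Ω = (0.6 × 490 × 2.828) / 2.0 = 415.7 N/mm = 0.4157 kN/mm.
L_req = P / (r_n/Ω) = 281 / 0.4157 = 675.9 mm total.
Per side: 675.9 / 2 = 338 mm.
Round up → use L = 340 mm on each side.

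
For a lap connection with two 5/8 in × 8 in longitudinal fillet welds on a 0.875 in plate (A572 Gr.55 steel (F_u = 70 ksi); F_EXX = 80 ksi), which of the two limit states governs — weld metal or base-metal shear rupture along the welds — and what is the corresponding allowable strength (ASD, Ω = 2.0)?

R_n/Ω ≈ 170 kip (weld metal governs)

t_e = 0.707 × 0.625 = 0.4419 in; L = 16 in.
Weld metal: R_n/Ω = (1/2.0) × 0.6 × 80 × 0.4419 × 16 = 169.7 kip.
Base metal (shear rupture): R_n/Ω = (1/2.0) × 0.6 × 70 × 0.875 × 16 = 294 kip.
Governing: weld metal.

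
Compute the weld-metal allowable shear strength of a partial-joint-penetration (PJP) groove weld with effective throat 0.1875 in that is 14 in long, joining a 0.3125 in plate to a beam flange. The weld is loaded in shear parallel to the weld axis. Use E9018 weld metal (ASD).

R_n/Ω ≈ 70.9 kips

E90XX → F_EXX = 90 ksi.
Effective throat (given) t_e = 0.1875 in.
A_we = 0.1875 × 14 = 2.625 in².
F_nw = 0.6 F_EXX = 54 ksi.
R_n/Ω = (54 × 2.625) / 2.0 = 70.88 kips.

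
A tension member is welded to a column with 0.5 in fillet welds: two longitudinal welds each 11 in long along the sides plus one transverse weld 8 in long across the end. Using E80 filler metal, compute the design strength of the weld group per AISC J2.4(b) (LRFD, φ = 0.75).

E80XX → F_EXX = 80 ksi.
t_e = 0.707 × 0.5 = 0.3535 in.
R_nwl = 0.6 × 80 × 0.3535 × 22 = 373.3 kip (longitudinal, 2 welds).
R_nwt = 0.6 × 80 × 0.3535 × 8 = 135.7 kip (transverse, base value).
(i) R_nwl + R_nwt = 509 kip; (ii) 0.85 R_nwl + 1.5 R_nwt = 520.9 kip.
R_n = max = 520.9 kip [governs: (ii)]; φR_n = 390.7 kip.

φR_n ≈ 391 kip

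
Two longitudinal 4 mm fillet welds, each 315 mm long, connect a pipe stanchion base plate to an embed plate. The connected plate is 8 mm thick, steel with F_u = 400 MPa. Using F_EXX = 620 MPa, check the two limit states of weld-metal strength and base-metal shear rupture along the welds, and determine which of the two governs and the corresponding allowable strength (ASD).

R_n/Ω ≈ 331 kN (weld metal governs)

t_e = 0.707 × 4 = 2.828 mm; L = 630 mm.
Weld metal: R_n/Ω = (1/2.0) × 0.6 × 620 × 2.828 × 630 × 10⁻³ = 331.4 kN.
Base metal (shear rupture): R_n/Ω = (1/2.0) × 0.6 × 400 × 8 × 630 × 10⁻³ = 604.8 kN.
Governing: weld metal.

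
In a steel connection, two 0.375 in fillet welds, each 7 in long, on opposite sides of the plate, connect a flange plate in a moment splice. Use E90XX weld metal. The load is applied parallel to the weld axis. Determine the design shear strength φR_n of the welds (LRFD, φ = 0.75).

φR_n ≈ 150 kips

E90XX → F_EXX = 90 ksi.
Effective throat t_e = 0.707 × 0.375 = 0.2651 in.
Total length L = 14 in; A_we = 0.2651 × 14 = 3.712 in².
F_nw = 0.6 F_EXX = 0.6 × 90 = 54 ksi.
φR_n = 0.75 × 54 × 3.712 = 150.3 kips.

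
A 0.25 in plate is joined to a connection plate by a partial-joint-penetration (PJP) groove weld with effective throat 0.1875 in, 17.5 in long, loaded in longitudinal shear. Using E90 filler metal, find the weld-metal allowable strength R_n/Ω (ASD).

E90XX → F_EXX = 90 ksi.
Effective throat (given) t_e = 0.1875 in.
A_we = 0.1875 × 17.5 = 3.281 in².
F_nw = 0.6 F_EXX = 54 ksi.
R_n/Ω = (54 × 3.281) / 2.0 = 88.59 kips.

R_n/Ω ≈ 88.6 kips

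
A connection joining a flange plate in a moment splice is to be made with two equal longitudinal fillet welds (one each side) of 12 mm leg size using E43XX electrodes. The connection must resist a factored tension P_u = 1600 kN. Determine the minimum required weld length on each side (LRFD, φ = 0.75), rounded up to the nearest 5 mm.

L = 490 mm on each side

E43XX → F_EXX = 430 MPa.
Throat t_e = 0.707 × 12 = 8.484 mm.
φr_n = 0.75 × 0.6 × 430 × 8.484 × 10⁻³ = 1.642 kN/mm.
L_req = P_u / φr_n = 1600 / 1.642 = 974.6 mm total.
Per side: 974.6 / 2 = 487.3 mm.
Round up → use L = 490 mm on each side.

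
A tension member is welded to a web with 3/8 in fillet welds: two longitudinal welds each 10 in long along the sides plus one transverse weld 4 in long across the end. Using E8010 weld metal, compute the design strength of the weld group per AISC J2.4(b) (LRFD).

φR_n ≈ 229 kips

E80XX → F_EXX = 80 ksi.
t_e = 0.707 × 0.375 = 0.2651 in.
R_nwl = 0.6 × 80 × 0.2651 × 20 = 254.5 kips (longitudinal, 2 welds).
R_nwt = 0.6 × 80 × 0.2651 × 4 = 50.9 kips (transverse, base value).
(i) R_nwl + R_nwt = 305.4 kips; (ii) 0.85 R_nwl + 1.5 R_nwt = 292.7 kips.
R_n = max = 305.4 kips [governs: (i)]; φR_n = 229.1 kips.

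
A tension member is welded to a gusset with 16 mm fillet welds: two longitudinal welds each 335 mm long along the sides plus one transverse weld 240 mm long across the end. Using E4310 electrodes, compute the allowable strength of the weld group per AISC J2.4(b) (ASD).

R_n/Ω ≈ 1360 kN

E43XX → F_EXX = 430 MPa.
t_e = 0.707 × 16 = 11.31 mm.
R_nwl = 0.6 × 430 × 11.31 × 670 × 10⁻³ = 1955 kN (longitudinal, 2 welds).
R_nwt = 0.6 × 430 × 11.31 × 240 × 10⁻³ = 700.4 kN (transverse, base value).
(i) R_nwl + R_nwt = 2656 kN; (ii) 0.85 R_nwl + 1.5 R_nwt = 2713 kN.
R_n = max = 2713 kN [governs: (ii)]; R_n/Ω = 1356 kN.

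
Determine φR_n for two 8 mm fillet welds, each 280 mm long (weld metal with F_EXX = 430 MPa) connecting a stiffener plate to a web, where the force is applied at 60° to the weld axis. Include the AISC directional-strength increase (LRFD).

t_e = 0.707 × 8 = 5.656 mm; A_we = 5.656 × 560 = 3167 mm².
Directional factor: 1.0 + 0.5 sin^1.5(60°) = 1.403.
F_nw = 0.6 × 430 × 1.403 = 362 MPa.
φR_n = 0.75 × 362 × 3167 × 10⁻³ = 859.9 kN.

φR_n ≈ 860 kN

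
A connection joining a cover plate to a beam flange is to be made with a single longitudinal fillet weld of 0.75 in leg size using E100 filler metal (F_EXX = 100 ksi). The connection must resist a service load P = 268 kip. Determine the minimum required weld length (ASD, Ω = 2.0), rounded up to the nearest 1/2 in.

L = 17 in

Throat t_e = 0.707 × 0.75 = 0.5302 in.
r_n/Ω = (0.6 × 100 × 0.5302) / 2.0 = 15.91 kip/in.
L_req = P / (r_n/Ω) = 268 / 15.91 = 16.85 in total.
Round up → use L = 17 in.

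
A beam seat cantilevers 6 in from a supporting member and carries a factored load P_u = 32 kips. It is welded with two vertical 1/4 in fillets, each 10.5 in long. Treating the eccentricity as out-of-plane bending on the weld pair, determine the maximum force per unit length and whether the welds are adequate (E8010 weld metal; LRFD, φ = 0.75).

E80XX → F_EXX = 80 ksi.
L_w = 2 × 10.5 = 21 in; section modulus (unit throat) S = 2 × L²/6 = 36.75 in².
Direct shear f_v = P/L_w = 32/21 = 1.524 kip/in.
Moment M = P × e = 32 × 6 = 192 kip·in; bending f_b = M/S = 5.224 kip/in.
f_max = √(f_v² + f_b²) = √(1.524² + 5.224²) = 5.442 kip/in.
φr_n = 0.75 × 0.6 × 80 × (0.707 × 0.25) = 6.363 kip/in → adequate.

f_max ≈ 5.44 kip/in; adequate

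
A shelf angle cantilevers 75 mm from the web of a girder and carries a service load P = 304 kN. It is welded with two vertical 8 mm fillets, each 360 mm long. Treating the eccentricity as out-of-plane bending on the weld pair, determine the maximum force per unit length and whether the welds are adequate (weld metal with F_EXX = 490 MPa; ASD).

L_w = 2 × 360 = 720 mm; section modulus (unit throat) S = 2 × L²/6 = 43200 mm².
Direct shear f_v = P/L_w = 304×10³/720 = 422.2 N/mm.
Moment M = P × e = 304×10³ × 75 = 22800000 N·mm; bending f_b = M/S = 527.8 N/mm.
f_max = √(f_v² + f_b²) = √(422.2² + 527.8²) = 675.9 N/mm.
r_n/Ω = (1/2.0) × 0.6 × 490 × (0.707 × 8) = 831.4 N/mm → adequate.

f_max ≈ 676 N/mm; adequate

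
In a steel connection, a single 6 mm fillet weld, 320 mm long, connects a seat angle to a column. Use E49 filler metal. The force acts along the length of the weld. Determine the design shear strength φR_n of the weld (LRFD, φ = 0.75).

E49XX → F_EXX = 490 MPa.
Effective throat t_e = 0.707 × 6 = 4.242 mm.
Total length L = 320 mm; A_we = 4.242 × 320 = 1357 mm².
F_nw = 0.6 F_EXX = 0.6 × 490 = 294 MPa.
φR_n = 0.75 × 294 × 1357 × 10⁻³ = 299.3 kN.

φR_n ≈ 299 kN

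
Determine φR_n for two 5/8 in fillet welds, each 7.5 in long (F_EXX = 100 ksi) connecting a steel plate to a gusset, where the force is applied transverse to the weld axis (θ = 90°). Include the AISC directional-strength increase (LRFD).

φR_n ≈ 447 kips

t_e = 0.707 × 0.625 = 0.4419 in; A_we = 0.4419 × 15 = 6.628 in².
Directional factor: 1.0 + 0.5 sin^1.5(90°) = 1.5.
F_nw = 0.6 × 100 × 1.5 = 90 ksi.
φR_n = 0.75 × 90 × 6.628 = 447.4 kips.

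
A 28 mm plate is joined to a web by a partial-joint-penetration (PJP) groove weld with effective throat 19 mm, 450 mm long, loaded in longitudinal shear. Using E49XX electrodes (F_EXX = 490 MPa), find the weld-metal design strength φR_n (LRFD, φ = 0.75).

φR_n ≈ 1890 kN

Effective throat (given) t_e = 19 mm.
A_we = 19 × 450 = 8550 mm².
F_nw = 0.6 F_EXX = 294 MPa.
φR_n = 0.75 × 294 × 8550 × 10⁻³ = 1885 kN.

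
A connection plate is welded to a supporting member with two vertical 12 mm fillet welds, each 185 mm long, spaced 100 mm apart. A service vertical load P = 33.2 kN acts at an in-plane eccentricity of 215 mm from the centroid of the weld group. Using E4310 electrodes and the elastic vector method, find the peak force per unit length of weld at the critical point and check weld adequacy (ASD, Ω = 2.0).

f_max ≈ 429 N/mm; adequate

E43XX → F_EXX = 430 MPa.
Total weld length L_w = 370 mm. Treat welds as unit-width lines.
Polar moment about centroid: J = 2[d³/12 + d(b/2)²] = 2[185³/12 + 185×50²] = 1980000 mm³.
Direct shear f_v = P/L_w = 33.2×10³ / 370 = 89.73 N/mm (vertical).
Torsion M = P·e = 33.2×10³ × 215 = 7138000 N·mm.
Critical point at (x, y) = (50, 92.5) from centroid. f_tx = M·y/J = 333.4 N/mm; f_ty = M·x/J = 180.2 N/mm.
Resultant f_max = √[f_tx² + (f_v + f_ty)²] = √[333.4² + (89.73 + 180.2)²] = 429 N/mm.
Capacity per unit length: r_n/Ω = (1/2.0) × 0.6 × 430 × (0.707 × 12) = 1094 N/mm.
429 ≤ 1094 → adequate.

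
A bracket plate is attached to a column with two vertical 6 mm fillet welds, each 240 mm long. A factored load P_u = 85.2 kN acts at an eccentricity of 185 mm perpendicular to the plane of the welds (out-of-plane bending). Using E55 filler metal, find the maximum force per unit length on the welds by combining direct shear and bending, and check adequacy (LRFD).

E55XX → F_EXX = 550 MPa.
L_w = 2 × 240 = 480 mm; section modulus (unit throat) S = 2 × L²/6 = 19200 mm².
Direct shear f_v = P/L_w = 85.2×10³/480 = 177.5 N/mm.
Moment M = P × e = 85.2×10³ × 185 = 15762000 N·mm; bending f_b = M/S = 820.9 N/mm.
f_max = √(f_v² + f_b²) = √(177.5² + 820.9²) = 839.9 N/mm.
φr_n = 0.75 × 0.6 × 550 × (0.707 × 6) = 1050 N/mm → adequate.

f_max ≈ 840 N/mm; adequate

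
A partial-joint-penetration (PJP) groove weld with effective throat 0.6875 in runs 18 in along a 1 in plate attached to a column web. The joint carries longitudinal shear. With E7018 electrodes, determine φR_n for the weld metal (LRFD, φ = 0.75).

φR_n ≈ 390 kip

E70XX → F_EXX = 70 ksi.
Effective throat (given) t_e = 0.6875 in.
A_we = 0.6875 × 18 = 12.38 in².
F_nw = 0.6 F_EXX = 42 ksi.
φR_n = 0.75 × 42 × 12.38 = 389.8 kip.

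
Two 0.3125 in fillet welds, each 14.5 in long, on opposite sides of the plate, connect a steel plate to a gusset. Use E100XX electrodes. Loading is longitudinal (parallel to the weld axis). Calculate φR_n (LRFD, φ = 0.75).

E100XX → F_EXX = 100 ksi.
Effective throat t_e = 0.707 × 0.3125 = 0.2209 in.
Total length L = 29 in; A_we = 0.2209 × 29 = 6.407 in².
F_nw = 0.6 F_EXX = 0.6 × 100 = 60 ksi.
φR_n = 0.75 × 60 × 6.407 = 288.3 kip.

φR_n ≈ 288 kip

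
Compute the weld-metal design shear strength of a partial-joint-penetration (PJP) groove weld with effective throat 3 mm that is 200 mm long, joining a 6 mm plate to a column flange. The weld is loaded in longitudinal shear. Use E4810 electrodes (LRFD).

E48XX → F_EXX = 480 MPa.
Effective throat (given) t_e = 3 mm.
A_we = 3 × 200 = 600 mm².
F_nw = 0.6 F_EXX = 288 MPa.
φR_n = 0.75 × 288 × 600 × 10⁻³ = 129.6 kN.

φR_n ≈ 130 kN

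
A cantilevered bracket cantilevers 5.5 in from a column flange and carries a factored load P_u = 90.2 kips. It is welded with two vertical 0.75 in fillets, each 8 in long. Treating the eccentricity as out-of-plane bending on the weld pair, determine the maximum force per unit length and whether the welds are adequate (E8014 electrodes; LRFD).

f_max ≈ 23.9 kip/in; NOT adequate

E80XX → F_EXX = 80 ksi.
L_w = 2 × 8 = 16 in; section modulus (unit throat) S = 2 × L²/6 = 21.33 in².
Direct shear f_v = P/L_w = 90.2/16 = 5.638 kip/in.
Moment M = P × e = 90.2 × 5.5 = 496.1 kip·in; bending f_b = M/S = 23.25 kip/in.
f_max = √(f_v² + f_b²) = √(5.638² + 23.25²) = 23.93 kip/in.
φr_n = 0.75 × 0.6 × 80 × (0.707 × 0.75) = 19.09 kip/in → NOT adequate.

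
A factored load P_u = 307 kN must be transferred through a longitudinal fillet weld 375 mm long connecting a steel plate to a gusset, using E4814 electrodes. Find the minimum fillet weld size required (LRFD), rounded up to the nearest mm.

w = 6 mm

E48XX → F_EXX = 480 MPa.
Total weld length L = 375 mm.
Required throat t_e = P_u / (φ × 0.6 F_EXX × L) = 307 / (0.75 × 0.6 × 480 × 375 × 10⁻³) = 3.79 mm.
Required leg w = t_e / 0.707 = 5.361 mm → use 6 mm.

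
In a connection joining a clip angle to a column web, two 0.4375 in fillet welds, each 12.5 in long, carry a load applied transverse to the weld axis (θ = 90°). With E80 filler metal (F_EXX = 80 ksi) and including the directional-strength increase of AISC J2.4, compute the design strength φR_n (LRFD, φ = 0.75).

t_e = 0.707 × 0.4375 = 0.3093 in; A_we = 0.3093 × 25 = 7.733 in².
Directional factor: 1.0 + 0.5 sin^1.5(90°) = 1.5.
F_nw = 0.6 × 80 × 1.5 = 72 ksi.
φR_n = 0.75 × 72 × 7.733 = 417.6 kips.

φR_n ≈ 418 kips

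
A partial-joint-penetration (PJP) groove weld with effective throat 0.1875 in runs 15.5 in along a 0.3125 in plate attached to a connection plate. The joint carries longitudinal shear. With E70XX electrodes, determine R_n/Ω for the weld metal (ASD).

E70XX → F_EXX = 70 ksi.
Effective throat (given) t_e = 0.1875 in.
A_we = 0.1875 × 15.5 = 2.906 in².
F_nw = 0.6 F_EXX = 42 ksi.
R_n/Ω = (42 × 2.906) / 2.0 = 61.03 kip.

R_n/Ω ≈ 61 kip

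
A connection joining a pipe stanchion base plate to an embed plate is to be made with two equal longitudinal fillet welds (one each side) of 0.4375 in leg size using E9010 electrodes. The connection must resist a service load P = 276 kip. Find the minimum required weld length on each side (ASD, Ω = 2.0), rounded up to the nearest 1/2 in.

L = 17 in on each side

E90XX → F_EXX = 90 ksi.
Throat t_e = 0.707 × 0.4375 = 0.3093 in.
r_n/Ω = (0.6 × 90 × 0.3093) / 2.0 = 8.351 kip/in.
L_req = P / (r_n/Ω) = 276 / 8.351 = 33.05 in total.
Per side: 33.05 / 2 = 16.52 in.
Round up → use L = 17 in on each side.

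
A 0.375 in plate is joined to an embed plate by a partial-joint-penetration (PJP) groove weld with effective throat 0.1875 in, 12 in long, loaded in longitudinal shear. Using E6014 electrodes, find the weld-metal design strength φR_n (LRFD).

E60XX → F_EXX = 60 ksi.
Effective throat (given) t_e = 0.1875 in.
A_we = 0.1875 × 12 = 2.25 in².
F_nw = 0.6 F_EXX = 36 ksi.
φR_n = 0.75 × 36 × 2.25 = 60.75 kip.

φR_n ≈ 60.8 kip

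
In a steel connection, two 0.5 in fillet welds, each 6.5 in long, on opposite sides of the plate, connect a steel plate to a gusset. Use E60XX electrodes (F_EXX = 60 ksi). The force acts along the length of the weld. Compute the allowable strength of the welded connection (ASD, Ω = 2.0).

Effective throat t_e = 0.707 × 0.5 = 0.3535 in.
Total length L = 13 in; A_we = 0.3535 × 13 = 4.595 in².
F_nw = 0.6 F_EXX = 0.6 × 60 = 36 ksi.
R_n = 36 × 4.595 = 165.4 kips; R_n/Ω = 165.4/2.0 = 82.72 kips.

R_n/Ω ≈ 82.7 kips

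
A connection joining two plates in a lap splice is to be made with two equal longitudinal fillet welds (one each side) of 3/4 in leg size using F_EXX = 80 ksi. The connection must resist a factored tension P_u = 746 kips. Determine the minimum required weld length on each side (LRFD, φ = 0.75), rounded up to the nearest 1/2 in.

Throat t_e = 0.707 × 0.75 = 0.5302 in.
φr_n = 0.75 × 0.6 × 80 × 0.5302 = 19.09 kips/in.
L_req = P_u / φr_n = 746 / 19.09 = 39.08 in total.
Per side: 39.08 / 2 = 19.54 in.
Round up → use L = 20 in on each side.

L = 20 in on each side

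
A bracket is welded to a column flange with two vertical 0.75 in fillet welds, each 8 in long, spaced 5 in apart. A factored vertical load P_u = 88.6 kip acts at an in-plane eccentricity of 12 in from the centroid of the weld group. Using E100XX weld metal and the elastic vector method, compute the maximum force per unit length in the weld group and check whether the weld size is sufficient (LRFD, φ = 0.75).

E100XX → F_EXX = 100 ksi.
Total weld length L_w = 16 in. Treat welds as unit-width lines.
Polar moment about centroid: J = 2[d³/12 + d(b/2)²] = 2[8³/12 + 8×2.5²] = 185.3 in³.
Direct shear f_v = P/L_w = 88.6 / 16 = 5.537 kip/in (vertical).
Torsion M = P·e = 88.6 × 12 = 1063.2 kip·in.
Critical point at (x, y) = (2.5, 4) from centroid. f_tx = M·y/J = 22.95 kip/in; f_ty = M·x/J = 14.34 kip/in.
Resultant f_max = √[f_tx² + (f_v + f_ty)²] = √[22.95² + (5.537 + 14.34)²] = 30.36 kip/in.
Capacity per unit length: φr_n = 0.75 × 0.6 × 100 × (0.707 × 0.75) = 23.86 kip/in.
30.36 > 23.86 → NOT adequate.

f_max ≈ 30.4 kip/in; NOT adequate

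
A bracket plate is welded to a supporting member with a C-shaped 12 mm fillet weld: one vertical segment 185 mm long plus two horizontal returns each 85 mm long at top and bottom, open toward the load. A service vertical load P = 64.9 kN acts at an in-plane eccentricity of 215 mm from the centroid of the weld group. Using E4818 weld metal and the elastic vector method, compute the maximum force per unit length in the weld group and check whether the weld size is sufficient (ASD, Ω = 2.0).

f_max ≈ 820 N/mm; adequate

E48XX → F_EXX = 480 MPa.
Total weld length L_w = 355 mm. Treat welds as unit-width lines.
Centroid: x̄ = 2×85×42.5 / 355 = 20.35 mm from the vertical weld.
Polar moment about centroid: J = I_x + I_y = [185³/12 + 2×85×92.5²] + [185×20.35² + 2(85³/12 + 85×22.15²)] = 2245000 mm³.
Direct shear f_v = P/L_w = 64.9×10³ / 355 = 182.8 N/mm (vertical).
Torsion M = P·e = 64.9×10³ × 215 = 13954000 N·mm.
Critical point at (x, y) = (64.65, 92.5) from centroid. f_tx = M·y/J = 575 N/mm; f_ty = M·x/J = 401.9 N/mm.
Resultant f_max = √[f_tx² + (f_v + f_ty)²] = √[575² + (182.8 + 401.9)²] = 820.1 N/mm.
Capacity per unit length: r_n/Ω = (1/2.0) × 0.6 × 480 × (0.707 × 12) = 1222 N/mm.
820.1 ≤ 1222 → adequate.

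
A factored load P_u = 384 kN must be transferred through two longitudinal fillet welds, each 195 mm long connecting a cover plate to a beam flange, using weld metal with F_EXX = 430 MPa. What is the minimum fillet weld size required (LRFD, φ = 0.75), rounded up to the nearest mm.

Total weld length L = 390 mm.
Required throat t_e = P_u / (φ × 0.6 F_EXX × L) = 384 / (0.75 × 0.6 × 430 × 390 × 10⁻³) = 5.088 mm.
Required leg w = t_e / 0.707 = 7.197 mm → use 8 mm.

w = 8 mm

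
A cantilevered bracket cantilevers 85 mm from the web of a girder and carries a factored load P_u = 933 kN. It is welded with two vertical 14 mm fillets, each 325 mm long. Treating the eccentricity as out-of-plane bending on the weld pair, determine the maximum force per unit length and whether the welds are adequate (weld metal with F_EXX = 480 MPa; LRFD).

L_w = 2 × 325 = 650 mm; section modulus (unit throat) S = 2 × L²/6 = 35210 mm².
Direct shear f_v = P/L_w = 933×10³/650 = 1435 N/mm.
Moment M = P × e = 933×10³ × 85 = 79305000 N·mm; bending f_b = M/S = 2252 N/mm.
f_max = √(f_v² + f_b²) = √(1435² + 2252²) = 2671 N/mm.
φr_n = 0.75 × 0.6 × 480 × (0.707 × 14) = 2138 N/mm → NOT adequate.

f_max ≈ 2670 N/mm; NOT adequate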